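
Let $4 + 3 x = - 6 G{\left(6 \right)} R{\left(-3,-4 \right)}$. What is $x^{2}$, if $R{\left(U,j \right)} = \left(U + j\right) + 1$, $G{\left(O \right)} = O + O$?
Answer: $\frac{183184}{9} \approx 20354.0$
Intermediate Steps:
$G{\left(O \right)} = 2 O$
$R{\left(U,j \right)} = 1 + U + j$
$x = \frac{428}{3}$ ($x = - \frac{4}{3} + \frac{- 6 \cdot 2 \cdot 6 \left(1 - 3 - 4\right)}{3} = - \frac{4}{3} + \frac{\left(-6\right) 12 \left(-6\right)}{3} = - \frac{4}{3} + \frac{\left(-72\right) \left(-6\right)}{3} = - \frac{4}{3} + \frac{1}{3} \cdot 432 = - \frac{4}{3} + 144 = \frac{428}{3} \approx 142.67$)
$x^{2} = \left(\frac{428}{3}\right)^{2} = \frac{183184}{9}$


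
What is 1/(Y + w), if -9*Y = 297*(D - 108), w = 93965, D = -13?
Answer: 1/97958 ≈ 1.0208e-5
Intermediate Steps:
Y = 3993 (Y = -33*(-13 - 108) = -33*(-121) = -⅑*(-35937) = 3993)
1/(Y + w) = 1/(3993 + 93965) = 1/97958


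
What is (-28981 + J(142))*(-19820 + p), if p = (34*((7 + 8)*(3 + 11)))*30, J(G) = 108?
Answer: -5612333740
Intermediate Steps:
p = 214200 (p = (34*(15*14))*30 = (34*210)*30 = 7140*30 = 214200)
(-28981 + J(142))*(-19820 + p) = (-28981 + 108)*(-19820 + 214200) = -28873*194380 = -5612333740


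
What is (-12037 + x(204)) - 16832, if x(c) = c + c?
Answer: -28461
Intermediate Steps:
x(c) = 2*c
(-12037 + x(204)) - 16832 = (-12037 + 2*204) - 16832 = (-12037 + 408) - 16832 = -11629 - 16832 = -28461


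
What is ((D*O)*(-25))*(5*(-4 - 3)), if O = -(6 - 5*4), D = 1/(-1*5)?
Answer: -2450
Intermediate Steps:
D = -⅕ (D = 1/(-5) = -⅕ ≈ -0.20000)
O = 14 (O = -(6 - 20) = -1*(-14) = 14)
((D*O)*(-25))*(5*(-4 - 3)) = (-⅕*14*(-25))*(5*(-4 - 3)) = (-14/5*(-25))*(5*(-7)) = 70*(-35) = -2450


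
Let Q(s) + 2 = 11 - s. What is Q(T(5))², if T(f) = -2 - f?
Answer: 256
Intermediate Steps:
Q(s) = 9 - s (Q(s) = -2 + (11 - s) = 9 - s)
Q(T(5))² = (9 - (-2 - 1*5))² = (9 - (-2 - 5))² = (9 - 1*(-7))² = (9 + 7)² = 16² = 256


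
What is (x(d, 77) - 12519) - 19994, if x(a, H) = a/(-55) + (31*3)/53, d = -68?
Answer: -94766676/2915 ≈ -32510.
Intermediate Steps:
x(a, H) = 93/53 - a/55 (x(a, H) = a*(-1/55) + 93*(1/53) = -a/55 + 93/53 = 93/53 - a/55)
(x(d, 77) - 12519) - 19994 = ((93/53 - 1/55*(-68)) - 12519) - 19994 = ((93/53 + 68/55) - 12519) - 19994 = (8719/2915 - 12519) - 19994 = -36484166/2915 - 19994 = -94766676/2915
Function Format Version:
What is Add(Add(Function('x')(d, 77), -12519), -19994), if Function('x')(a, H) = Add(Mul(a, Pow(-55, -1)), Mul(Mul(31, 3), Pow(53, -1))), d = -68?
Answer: Rational(-94766676, 2915) ≈ -32510.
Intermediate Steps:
Function('x')(a, H) = Add(Rational(93, 53), Mul(Rational(-1, 55), a)) (Function('x')(a, H) = Add(Mul(a, Rational(-1, 55)), Mul(93, Rational(1, 53))) = Add(Mul(Rational(-1, 55), a), Rational(93, 53)) = Add(Rational(93, 53), Mul(Rational(-1, 55), a)))
Add(Add(Function('x')(d, 77), -12519), -19994) = Add(Add(Add(Rational(93, 53), Mul(Rational(-1, 55), -68)), -12519), -19994) = Add(Add(Add(Rational(93, 53), Rational(68, 55)), -12519), -19994) = Add(Add(Rational(8719, 2915), -12519), -19994) = Add(Rational(-36484166, 2915), -19994) = Rational(-94766676, 2915)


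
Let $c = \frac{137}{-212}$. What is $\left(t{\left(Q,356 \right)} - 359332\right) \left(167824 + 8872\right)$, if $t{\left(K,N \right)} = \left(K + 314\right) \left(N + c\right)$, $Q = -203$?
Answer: $- \frac{2995712774626}{53} \approx -5.6523 \cdot 10^{10}$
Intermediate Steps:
$c = - \frac{137}{212}$ ($c = 137 \left(- \frac{1}{212}\right) = - \frac{137}{212} \approx -0.64623$)
$t{\left(K,N \right)} = \left(314 + K\right) \left(- \frac{137}{212} + N\right)$ ($t{\left(K,N \right)} = \left(K + 314\right) \left(N - \frac{137}{212}\right) = \left(314 + K\right) \left(- \frac{137}{212} + N\right)$)
$\left(t{\left(Q,356 \right)} - 359332\right) \left(167824 + 8872\right) = \left(\left(- \frac{21509}{106} + 314 \cdot 356 - - \frac{27811}{212} - 72268\right) - 359332\right) \left(167824 + 8872\right) = \left(\left(- \frac{21509}{106} + 111784 + \frac{27811}{212} - 72268\right) - 359332\right) 176696 = \left(\frac{8362185}{212} - 359332\right) 176696 = \left(- \frac{67816199}{212}\right) 176696 = - \frac{2995712774626}{53}$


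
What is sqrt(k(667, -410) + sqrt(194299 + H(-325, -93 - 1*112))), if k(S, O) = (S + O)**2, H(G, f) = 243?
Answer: sqrt(66049 + sqrt(194542)) ≈ 257.86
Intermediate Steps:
k(S, O) = (O + S)**2
sqrt(k(667, -410) + sqrt(194299 + H(-325, -93 - 1*112))) = sqrt((-410 + 667)**2 + sqrt(194299 + 243)) = sqrt(257**2 + sqrt(194542)) = sqrt(66049 + sqrt(194542))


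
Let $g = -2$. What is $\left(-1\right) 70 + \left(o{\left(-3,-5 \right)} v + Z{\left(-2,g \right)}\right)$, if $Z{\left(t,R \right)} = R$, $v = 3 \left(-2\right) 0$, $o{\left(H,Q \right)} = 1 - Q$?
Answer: $-72$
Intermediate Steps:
$v = 0$ ($v = \left(-6\right) 0 = 0$)
$\left(-1\right) 70 + \left(o{\left(-3,-5 \right)} v + Z{\left(-2,g \right)}\right) = \left(-1\right) 70 - \left(2 - \left(1 - -5\right) 0\right) = -70 - \left(2 - \left(1 + 5\right) 0\right) = -70 + \left(6 \cdot 0 - 2\right) = -70 + \left(0 - 2\right) = -70 - 2 = -72$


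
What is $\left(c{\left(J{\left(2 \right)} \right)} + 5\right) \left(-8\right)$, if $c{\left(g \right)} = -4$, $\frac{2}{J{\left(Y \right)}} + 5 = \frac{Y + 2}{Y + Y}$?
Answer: $-8$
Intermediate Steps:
$J{\left(Y \right)} = \frac{2}{-5 + \frac{2 + Y}{2 Y}}$ ($J{\left(Y \right)} = \frac{2}{-5 + \frac{Y + 2}{Y + Y}} = \frac{2}{-5 + \frac{2 + Y}{2 Y}}$)
$\left(c{\left(J{\left(2 \right)} \right)} + 5\right) \left(-8\right) = \left(-4 + 5\right) \left(-8\right) = 1 \left(-8\right) = -8$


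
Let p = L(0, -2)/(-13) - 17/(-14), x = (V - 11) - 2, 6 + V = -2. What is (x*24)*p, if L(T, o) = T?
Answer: -612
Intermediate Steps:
V = -8 (V = -6 - 2 = -8)
x = -21 (x = (-8 - 11) - 2 = -19 - 2 = -21)
p = 17/14 (p = 0/(-13) - 17/(-14) = 0*(-1/13) - 17*(-1/14) = 0 + 17/14 = 17/14 ≈ 1.2143)
(x*24)*p = -21*24*(17/14) = -504*17/14 = -612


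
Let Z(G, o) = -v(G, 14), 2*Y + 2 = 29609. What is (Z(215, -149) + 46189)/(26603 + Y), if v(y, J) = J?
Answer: 92350/82813 ≈ 1.1152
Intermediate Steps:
Y = 29607/2 (Y = -1 + (1/2)*29609 = -1 + 29609/2 = 29607/2 ≈ 14804.)
Z(G, o) = -14 (Z(G, o) = -1*14 = -14)
(Z(215, -149) + 46189)/(26603 + Y) = (-14 + 46189)/(26603 + 29607/2) = 46175/(82813/2) = 46175*(2/82813) = 92350/82813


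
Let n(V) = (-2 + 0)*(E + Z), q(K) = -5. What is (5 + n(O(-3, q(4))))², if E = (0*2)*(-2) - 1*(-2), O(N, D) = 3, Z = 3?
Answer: 25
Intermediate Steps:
E = 2 (E = 0*(-2) + 2 = 0 + 2 = 2)
n(V) = -10 (n(V) = (-2 + 0)*(2 + 3) = -2*5 = -10)
(5 + n(O(-3, q(4))))² = (5 - 10)² = (-5)² = 25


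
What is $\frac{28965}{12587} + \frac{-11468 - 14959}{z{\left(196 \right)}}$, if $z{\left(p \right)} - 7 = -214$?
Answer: $\frac{4907716}{37761} \approx 129.97$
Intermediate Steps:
$z{\left(p \right)} = -207$ ($z{\left(p \right)} = 7 - 214 = -207$)
$\frac{28965}{12587} + \frac{-11468 - 14959}{z{\left(196 \right)}} = \frac{28965}{12587} + \frac{-11468 - 14959}{-207} = 28965 \cdot \frac{1}{12587} - - \frac{383}{3} = \frac{28965}{12587} + \frac{383}{3} = \frac{4907716}{37761}$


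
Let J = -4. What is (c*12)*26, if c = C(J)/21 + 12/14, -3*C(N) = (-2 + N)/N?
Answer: 260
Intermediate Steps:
C(N) = -(-2 + N)/(3*N)
c = 5/6 (c = ((1/3)*(2 - 1*(-4))/(-4))/21 + 12/14 = ((1/3)*(-1/4)*(2 + 4))*(1/21) + 12*(1/14) = ((1/3)*(-1/4)*6)*(1/21) + 6/7 = -1/2*1/21 + 6/7 = -1/42 + 6/7 = 5/6 ≈ 0.83333)
(c*12)*26 = ((5/6)*12)*26 = 10*26 = 260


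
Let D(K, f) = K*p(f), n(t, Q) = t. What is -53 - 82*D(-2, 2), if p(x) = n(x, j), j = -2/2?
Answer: 275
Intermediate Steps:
j = -1 (j = -2*1/2 = -1)
p(x) = x
D(K, f) = K*f
-53 - 82*D(-2, 2) = -53 - (-164)*2 = -53 - 82*(-4) = -53 + 328 = 275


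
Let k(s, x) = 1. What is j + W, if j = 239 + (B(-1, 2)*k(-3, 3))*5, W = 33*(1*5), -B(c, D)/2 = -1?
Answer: 414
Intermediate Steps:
B(c, D) = 2 (B(c, D) = -2*(-1) = 2)
W = 165 (W = 33*5 = 165)
j = 249 (j = 239 + (2*1)*5 = 239 + 2*5 = 239 + 10 = 249)
j + W = 249 + 165 = 414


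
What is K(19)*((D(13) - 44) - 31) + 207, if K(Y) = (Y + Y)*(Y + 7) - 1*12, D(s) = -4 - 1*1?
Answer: -77873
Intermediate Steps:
D(s) = -5 (D(s) = -4 - 1 = -5)
K(Y) = -12 + 2*Y*(7 + Y) (K(Y) = (2*Y)*(7 + Y) - 12 = 2*Y*(7 + Y) - 12 = -12 + 2*Y*(7 + Y))
K(19)*((D(13) - 44) - 31) + 207 = (-12 + 2*19**2 + 14*19)*((-5 - 44) - 31) + 207 = (-12 + 2*361 + 266)*(-49 - 31) + 207 = (-12 + 722 + 266)*(-80) + 207 = 976*(-80) + 207 = -78080 + 207 = -77873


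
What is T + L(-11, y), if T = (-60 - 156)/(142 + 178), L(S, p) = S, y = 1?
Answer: -467/40 ≈ -11.675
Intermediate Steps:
T = -27/40 (T = -216/320 = -216*1/320 = -27/40 ≈ -0.67500)
T + L(-11, y) = -27/40 - 11 = -467/40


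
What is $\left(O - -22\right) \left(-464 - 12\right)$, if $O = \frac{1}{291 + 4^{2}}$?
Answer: $- \frac{3215380}{307} \approx -10474.0$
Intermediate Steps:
$O = \frac{1}{307}$ ($O = \frac{1}{291 + 16} = \frac{1}{307} \approx 0.0032573$)
$\left(O - -22\right) \left(-464 - 12\right) = \left(\frac{1}{307} - -22\right) \left(-464 - 12\right) = \left(\frac{1}{307} + \left(-33 + 55\right)\right) \left(-476\right) = \left(\frac{1}{307} + 22\right) \left(-476\right) = \frac{6755}{307} \left(-476\right) = - \frac{3215380}{307}$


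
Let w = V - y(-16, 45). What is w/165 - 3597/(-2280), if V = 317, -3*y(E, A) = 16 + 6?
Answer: 266597/75240 ≈ 3.5433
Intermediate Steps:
y(E, A) = -22/3 (y(E, A) = -(16 + 6)/3 = -⅓*22 = -22/3)
w = 973/3 (w = 317 - 1*(-22/3) = 317 + 22/3 = 973/3 ≈ 324.33)
w/165 - 3597/(-2280) = (973/3)/165 - 3597/(-2280) = (973/3)*(1/165) - 3597*(-1/2280) = 973/495 + 1199/760 = 266597/75240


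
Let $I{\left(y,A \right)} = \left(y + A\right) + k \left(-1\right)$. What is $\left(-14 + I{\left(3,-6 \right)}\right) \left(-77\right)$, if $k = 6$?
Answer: $1771$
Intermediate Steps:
$I{\left(y,A \right)} = -6 + A + y$ ($I{\left(y,A \right)} = \left(y + A\right) + 6 \left(-1\right) = \left(A + y\right) - 6 = -6 + A + y$)
$\left(-14 + I{\left(3,-6 \right)}\right) \left(-77\right) = \left(-14 - 9\right) \left(-77\right) = \left(-23\right) \left(-77\right) = 1771$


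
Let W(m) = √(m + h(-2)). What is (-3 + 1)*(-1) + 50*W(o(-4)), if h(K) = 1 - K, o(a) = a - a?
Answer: 2 + 50*√3 ≈ 88.603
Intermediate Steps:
o(a) = 0
W(m) = √(3 + m) (W(m) = √(m + (1 - 1*(-2))) = √(m + (1 + 2)) = √(m + 3) = √(3 + m))
(-3 + 1)*(-1) + 50*W(o(-4)) = (-3 + 1)*(-1) + 50*√(3 + 0) = -2*(-1) + 50*√3 = 2 + 50*√3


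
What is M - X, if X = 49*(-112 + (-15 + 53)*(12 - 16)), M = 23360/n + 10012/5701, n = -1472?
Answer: 1694356539/131123 ≈ 12922.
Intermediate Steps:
M = -1850589/131123 (M = 23360/(-1472) + 10012/5701 = 23360*(-1/1472) + 10012*(1/5701) = -365/23 + 10012/5701 = -1850589/131123 ≈ -14.113)
X = -12936 (X = 49*(-112 + 38*(-4)) = 49*(-112 - 152) = 49*(-264) = -12936)
M - X = -1850589/131123 - 1*(-12936) = -1850589/131123 + 12936 = 1694356539/131123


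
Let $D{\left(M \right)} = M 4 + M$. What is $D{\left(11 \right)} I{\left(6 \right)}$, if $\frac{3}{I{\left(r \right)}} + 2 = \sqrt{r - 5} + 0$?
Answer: $-165$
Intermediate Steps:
$D{\left(M \right)} = 5 M$ ($D{\left(M \right)} = 4 M + M = 5 M$)
$I{\left(r \right)} = \frac{3}{-2 + \sqrt{-5 + r}}$ ($I{\left(r \right)} = \frac{3}{-2 + \left(\sqrt{r - 5} + 0\right)} = \frac{3}{-2 + \left(\sqrt{-5 + r} + 0\right)} = \frac{3}{-2 + \sqrt{-5 + r}}$)
$D{\left(11 \right)} I{\left(6 \right)} = 5 \cdot 11 \frac{3}{-2 + \sqrt{-5 + 6}} = 55 \frac{3}{-2 + \sqrt{1}} = 55 \frac{3}{-2 + 1} = 55 \frac{3}{-1} = 55 \cdot 3 \left(-1\right) = 55 \left(-3\right) = -165$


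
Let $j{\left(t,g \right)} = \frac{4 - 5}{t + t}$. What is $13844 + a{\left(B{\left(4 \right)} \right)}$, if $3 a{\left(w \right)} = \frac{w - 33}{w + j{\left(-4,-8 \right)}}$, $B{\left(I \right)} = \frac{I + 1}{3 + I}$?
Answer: $\frac{1950196}{141} \approx 13831.0$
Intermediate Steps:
$B{\left(I \right)} = \frac{1 + I}{3 + I}$
$j{\left(t,g \right)} = - \frac{1}{2 t}$
$a{\left(w \right)} = \frac{-33 + w}{3 \left(\frac{1}{8} + w\right)}$ ($a{\left(w \right)} = \frac{\left(w - 33\right) \frac{1}{w - \frac{1}{2 \left(-4\right)}}}{3} = \frac{\left(-33 + w\right) \frac{1}{w - - \frac{1}{8}}}{3} = \frac{\left(-33 + w\right) \frac{1}{w + \frac{1}{8}}}{3} = \frac{\left(-33 + w\right) \frac{1}{\frac{1}{8} + w}}{3} = \frac{\frac{1}{\frac{1}{8} + w} \left(-33 + w\right)}{3} = \frac{-33 + w}{3 \left(\frac{1}{8} + w\right)}$)
$13844 + a{\left(B{\left(4 \right)} \right)} = 13844 + \frac{8 \left(-33 + \frac{1 + 4}{3 + 4}\right)}{3 \left(1 + 8 \frac{1 + 4}{3 + 4}\right)} = 13844 + \frac{8 \left(-33 + \frac{1}{7} \cdot 5\right)}{3 \left(1 + 8 \cdot \frac{1}{7} \cdot 5\right)} = 13844 + \frac{8 \left(-33 + \frac{5}{7}\right)}{3 \left(1 + 8 \cdot \frac{5}{7}\right)} = 13844 + \frac{8}{3} \frac{1}{1 + \frac{40}{7}} \left(- \frac{226}{7}\right) = 13844 + \frac{8}{3} \frac{1}{\frac{47}{7}} \left(- \frac{226}{7}\right) = 13844 + \frac{8}{3} \cdot \frac{7}{47} \left(- \frac{226}{7}\right) = 13844 - \frac{1808}{141} = \frac{1950196}{141}$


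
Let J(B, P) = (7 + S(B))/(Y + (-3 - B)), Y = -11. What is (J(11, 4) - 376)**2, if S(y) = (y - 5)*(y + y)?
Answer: 90992521/625 ≈ 1.4559e+5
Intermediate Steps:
S(y) = 2*y*(-5 + y) (S(y) = (-5 + y)*(2*y) = 2*y*(-5 + y))
J(B, P) = (7 + 2*B*(-5 + B))/(-14 - B) (J(B, P) = (7 + 2*B*(-5 + B))/(-11 + (-3 - B)) = (7 + 2*B*(-5 + B))/(-14 - B))
(J(11, 4) - 376)**2 = ((-7 - 2*11*(-5 + 11))/(14 + 11) - 376)**2 = ((-7 - 2*11*6)/25 - 376)**2 = ((-7 - 132)/25 - 376)**2 = ((1/25)*(-139) - 376)**2 = (-139/25 - 376)**2 = (-9539/25)**2 = 90992521/625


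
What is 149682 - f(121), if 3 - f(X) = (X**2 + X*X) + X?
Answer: 179082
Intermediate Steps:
f(X) = 3 - X - 2*X**2 (f(X) = 3 - ((X**2 + X*X) + X) = 3 - ((X**2 + X**2) + X) = 3 - (2*X**2 + X) = 3 - (X + 2*X**2) = 3 + (-X - 2*X**2) = 3 - X - 2*X**2)
149682 - f(121) = 149682 - (3 - 1*121 - 2*121**2) = 149682 - (3 - 121 - 2*14641) = 149682 - (3 - 121 - 29282) = 149682 - 1*(-29400) = 149682 + 29400 = 179082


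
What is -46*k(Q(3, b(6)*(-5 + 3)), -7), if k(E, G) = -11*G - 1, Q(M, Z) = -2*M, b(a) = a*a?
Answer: -3496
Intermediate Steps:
b(a) = a²
k(E, G) = -1 - 11*G
-46*k(Q(3, b(6)*(-5 + 3)), -7) = -46*(-1 - 11*(-7)) = -46*(-1 + 77) = -46*76 = -3496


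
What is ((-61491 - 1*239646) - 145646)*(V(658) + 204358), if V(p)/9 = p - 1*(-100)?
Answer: -94351633940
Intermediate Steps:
V(p) = 900 + 9*p (V(p) = 9*(p - 1*(-100)) = 9*(p + 100) = 9*(100 + p) = 900 + 9*p)
((-61491 - 1*239646) - 145646)*(V(658) + 204358) = ((-61491 - 1*239646) - 145646)*((900 + 9*658) + 204358) = ((-61491 - 239646) - 145646)*((900 + 5922) + 204358) = (-301137 - 145646)*(6822 + 204358) = -446783*211180 = -94351633940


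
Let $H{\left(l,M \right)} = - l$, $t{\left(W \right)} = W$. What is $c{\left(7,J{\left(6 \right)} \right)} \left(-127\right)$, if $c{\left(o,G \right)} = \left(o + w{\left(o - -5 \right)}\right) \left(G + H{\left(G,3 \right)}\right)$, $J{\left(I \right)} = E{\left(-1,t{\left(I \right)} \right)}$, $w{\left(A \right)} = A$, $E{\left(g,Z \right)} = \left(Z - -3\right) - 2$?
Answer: $0$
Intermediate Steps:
$E{\left(g,Z \right)} = 1 + Z$ ($E{\left(g,Z \right)} = \left(Z + 3\right) - 2 = \left(3 + Z\right) - 2 = 1 + Z$)
$J{\left(I \right)} = 1 + I$
$c{\left(o,G \right)} = 0$ ($c{\left(o,G \right)} = \left(o + \left(o - -5\right)\right) \left(G - G\right) = \left(o + \left(o + 5\right)\right) 0 = \left(o + \left(5 + o\right)\right) 0 = \left(5 + 2 o\right) 0 = 0$)
$c{\left(7,J{\left(6 \right)} \right)} \left(-127\right) = 0 \left(-127\right) = 0$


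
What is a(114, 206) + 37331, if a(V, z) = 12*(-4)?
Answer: 37283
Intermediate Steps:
a(V, z) = -48
a(114, 206) + 37331 = -48 + 37331 = 37283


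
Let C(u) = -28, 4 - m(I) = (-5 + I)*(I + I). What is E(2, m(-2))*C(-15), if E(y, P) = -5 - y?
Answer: 196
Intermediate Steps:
m(I) = 4 - 2*I*(-5 + I) (m(I) = 4 - (-5 + I)*(I + I) = 4 - (-5 + I)*2*I = 4 - 2*I*(-5 + I))
E(2, m(-2))*C(-15) = (-5 - 1*2)*(-28) = (-5 - 2)*(-28) = -7*(-28) = 196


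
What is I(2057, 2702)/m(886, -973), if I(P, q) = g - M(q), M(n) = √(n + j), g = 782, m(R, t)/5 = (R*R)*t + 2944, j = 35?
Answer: -391/1909495410 + √2737/3818990820 ≈ -1.9107e-7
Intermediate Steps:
m(R, t) = 14720 + 5*t*R² (m(R, t) = 5*((R*R)*t + 2944) = 5*(R²*t + 2944) = 5*(t*R² + 2944) = 5*(2944 + t*R²) = 14720 + 5*t*R²)
M(n) = √(35 + n) (M(n) = √(n + 35) = √(35 + n))
I(P, q) = 782 - √(35 + q)
I(2057, 2702)/m(886, -973) = (782 - √(35 + 2702))/(14720 + 5*(-973)*886²) = (782 - √2737)/(14720 + 5*(-973)*784996) = (782 - √2737)/(14720 - 3819005540) = (782 - √2737)/(-3818990820) = (782 - √2737)*(-1/3818990820) = -391/1909495410 + √2737/3818990820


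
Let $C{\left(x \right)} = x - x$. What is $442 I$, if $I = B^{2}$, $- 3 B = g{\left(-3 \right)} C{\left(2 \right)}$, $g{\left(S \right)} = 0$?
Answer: $0$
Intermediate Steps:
$C{\left(x \right)} = 0$
$B = 0$ ($B = - \frac{0 \cdot 0}{3} = \left(- \frac{1}{3}\right) 0 = 0$)
$I = 0$ ($I = 0^{2} = 0$)
$442 I = 442 \cdot 0 = 0$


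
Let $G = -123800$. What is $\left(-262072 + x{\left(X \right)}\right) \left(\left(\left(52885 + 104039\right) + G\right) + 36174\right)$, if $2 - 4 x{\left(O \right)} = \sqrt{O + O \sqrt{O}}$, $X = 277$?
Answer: $-18161030807 - \frac{34649 \sqrt{277 + 277 \sqrt{277}}}{2} \approx -1.8162 \cdot 10^{10}$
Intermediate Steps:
$x{\left(O \right)} = \frac{1}{2} - \frac{\sqrt{O + O^{\frac{3}{2}}}}{4}$ ($x{\left(O \right)} = \frac{1}{2} - \frac{\sqrt{O + O \sqrt{O}}}{4} = \frac{1}{2} - \frac{\sqrt{O + O^{\frac{3}{2}}}}{4}$)
$\left(-262072 + x{\left(X \right)}\right) \left(\left(\left(52885 + 104039\right) + G\right) + 36174\right) = \left(-262072 + \left(\frac{1}{2} - \frac{\sqrt{277 + 277^{\frac{3}{2}}}}{4}\right)\right) \left(\left(\left(52885 + 104039\right) - 123800\right) + 36174\right) = \left(-262072 + \left(\frac{1}{2} - \frac{\sqrt{277 + 277 \sqrt{277}}}{4}\right)\right) \left(\left(156924 - 123800\right) + 36174\right) = \left(- \frac{524143}{2} - \frac{\sqrt{277 + 277 \sqrt{277}}}{4}\right) \left(33124 + 36174\right) = \left(- \frac{524143}{2} - \frac{\sqrt{277 + 277 \sqrt{277}}}{4}\right) 69298 = -18161030807 - \frac{34649 \sqrt{277 + 277 \sqrt{277}}}{2}$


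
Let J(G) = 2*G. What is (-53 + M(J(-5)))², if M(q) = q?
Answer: 3969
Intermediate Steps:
(-53 + M(J(-5)))² = (-53 + 2*(-5))² = (-53 - 10)² = (-63)² = 3969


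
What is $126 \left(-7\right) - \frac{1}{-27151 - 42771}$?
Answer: $- \frac{61671203}{69922} \approx -882.0$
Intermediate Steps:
$126 \left(-7\right) - \frac{1}{-27151 - 42771} = -882 - \frac{1}{-69922} = -882 - - \frac{1}{69922} = -882 + \frac{1}{69922} = - \frac{61671203}{69922}$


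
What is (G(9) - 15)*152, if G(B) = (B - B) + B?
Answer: -912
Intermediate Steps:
G(B) = B (G(B) = 0 + B = B)
(G(9) - 15)*152 = (9 - 15)*152 = -6*152 = -912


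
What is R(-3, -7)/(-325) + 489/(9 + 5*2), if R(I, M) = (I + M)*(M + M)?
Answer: 31253/1235 ≈ 25.306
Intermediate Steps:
R(I, M) = 2*M*(I + M) (R(I, M) = (I + M)*(2*M) = 2*M*(I + M))
R(-3, -7)/(-325) + 489/(9 + 5*2) = (2*(-7)*(-3 - 7))/(-325) + 489/(9 + 5*2) = (2*(-7)*(-10))*(-1/325) + 489/(9 + 10) = 140*(-1/325) + 489/19 = -28/65 + 489*(1/19) = -28/65 + 489/19 = 31253/1235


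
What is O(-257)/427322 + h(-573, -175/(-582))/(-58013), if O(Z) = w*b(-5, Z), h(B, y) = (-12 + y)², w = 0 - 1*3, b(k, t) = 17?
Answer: -10406939135947/4198523134123332 ≈ -0.0024787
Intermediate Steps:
w = -3 (w = 0 - 3 = -3)
O(Z) = -51 (O(Z) = -3*17 = -51)
O(-257)/427322 + h(-573, -175/(-582))/(-58013) = -51/427322 + (-12 - 175/(-582))²/(-58013) = -51*1/427322 + (-12 - 175*(-1/582))²*(-1/58013) = -51/427322 + (-12 + 175/582)²*(-1/58013) = -51/427322 + (-6809/582)²*(-1/58013) = -51/427322 + (46362481/338724)*(-1/58013) = -51/427322 - 46362481/19650395412 = -10406939135947/4198523134123332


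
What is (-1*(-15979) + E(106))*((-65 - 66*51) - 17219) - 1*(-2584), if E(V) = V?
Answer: -332152666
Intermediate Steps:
(-1*(-15979) + E(106))*((-65 - 66*51) - 17219) - 1*(-2584) = (-1*(-15979) + 106)*((-65 - 66*51) - 17219) - 1*(-2584) = (15979 + 106)*((-65 - 3366) - 17219) + 2584 = 16085*(-3431 - 17219) + 2584 = 16085*(-20650) + 2584 = -332155250 + 2584 = -332152666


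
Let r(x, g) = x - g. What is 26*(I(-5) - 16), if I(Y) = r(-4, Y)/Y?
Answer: -2106/5 ≈ -421.20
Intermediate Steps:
I(Y) = (-4 - Y)/Y
26*(I(-5) - 16) = 26*((-4 - 1*(-5))/(-5) - 16) = 26*(-(-4 + 5)/5 - 16) = 26*(-1/5*1 - 16) = 26*(-1/5 - 16) = 26*(-81/5) = -2106/5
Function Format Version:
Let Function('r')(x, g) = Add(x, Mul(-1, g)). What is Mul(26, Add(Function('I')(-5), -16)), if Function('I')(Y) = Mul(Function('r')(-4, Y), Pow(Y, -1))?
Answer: Rational(-2106, 5) ≈ -421.20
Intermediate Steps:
Function('I')(Y) = Mul(Pow(Y, -1), Add(-4, Mul(-1, Y))) (Function('I')(Y) = Mul(Add(-4, Mul(-1, Y)), Pow(Y, -1)) = Mul(Pow(Y, -1), Add(-4, Mul(-1, Y))))
Mul(26, Add(Function('I')(-5), -16)) = Mul(26, Add(Mul(Pow(-5, -1), Add(-4, Mul(-1, -5))), -16)) = Mul(26, Add(Mul(Rational(-1, 5), Add(-4, 5)), -16)) = Mul(26, Add(Mul(Rational(-1, 5), 1), -16)) = Mul(26, Add(Rational(-1, 5), -16)) = Mul(26, Rational(-81, 5)) = Rational(-2106, 5)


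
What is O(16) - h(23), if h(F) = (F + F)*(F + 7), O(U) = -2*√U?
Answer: -1388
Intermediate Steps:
h(F) = 2*F*(7 + F) (h(F) = (2*F)*(7 + F) = 2*F*(7 + F))
O(16) - h(23) = -2*√16 - 2*23*(7 + 23) = -2*4 - 2*23*30 = -8 - 1*1380 = -8 - 1380 = -1388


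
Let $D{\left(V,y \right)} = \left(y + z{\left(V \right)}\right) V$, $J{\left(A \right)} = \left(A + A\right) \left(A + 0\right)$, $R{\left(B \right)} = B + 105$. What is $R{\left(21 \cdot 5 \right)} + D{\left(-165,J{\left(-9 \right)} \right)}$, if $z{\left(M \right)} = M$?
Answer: $705$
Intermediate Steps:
$R{\left(B \right)} = 105 + B$
$J{\left(A \right)} = 2 A^{2}$ ($J{\left(A \right)} = 2 A A = 2 A^{2}$)
$D{\left(V,y \right)} = V \left(V + y\right)$ ($D{\left(V,y \right)} = \left(y + V\right) V = \left(V + y\right) V = V \left(V + y\right)$)
$R{\left(21 \cdot 5 \right)} + D{\left(-165,J{\left(-9 \right)} \right)} = \left(105 + 21 \cdot 5\right) - 165 \left(-165 + 2 \left(-9\right)^{2}\right) = \left(105 + 105\right) - 165 \left(-165 + 2 \cdot 81\right) = 210 - 165 \left(-165 + 162\right) = 210 - -495 = 210 + 495 = 705$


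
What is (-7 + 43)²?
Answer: 1296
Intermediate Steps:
(-7 + 43)² = 36² = 1296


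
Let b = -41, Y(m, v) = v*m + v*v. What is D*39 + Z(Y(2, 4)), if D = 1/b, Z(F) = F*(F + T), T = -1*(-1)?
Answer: 24561/41 ≈ 599.05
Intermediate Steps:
T = 1
Y(m, v) = v² + m*v (Y(m, v) = m*v + v² = v² + m*v)
Z(F) = F*(1 + F) (Z(F) = F*(F + 1) = F*(1 + F))
D = -1/41 (D = 1/(-41) = -1/41 ≈ -0.024390)
D*39 + Z(Y(2, 4)) = -1/41*39 + (4*(2 + 4))*(1 + 4*(2 + 4)) = -39/41 + (4*6)*(1 + 4*6) = -39/41 + 24*(1 + 24) = -39/41 + 24*25 = -39/41 + 600 = 24561/41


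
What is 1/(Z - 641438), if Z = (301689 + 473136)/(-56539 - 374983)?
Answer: -431522/276795383461 ≈ -1.5590e-6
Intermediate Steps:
Z = -774825/431522 (Z = 774825/(-431522) = 774825*(-1/431522) = -774825/431522 ≈ -1.7956)
1/(Z - 641438) = 1/(-774825/431522 - 641438) = 1/(-276795383461/431522) = -431522/276795383461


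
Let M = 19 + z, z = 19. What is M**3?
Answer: 54872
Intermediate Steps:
M = 38 (M = 19 + 19 = 38)
M**3 = 38**3 = 54872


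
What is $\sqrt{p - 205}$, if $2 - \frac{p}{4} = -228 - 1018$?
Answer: $\sqrt{4787} \approx 69.188$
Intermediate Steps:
$p = 4992$ ($p = 8 - 4 \left(-228 - 1018\right) = 8 - -4984 = 8 + 4984 = 4992$)
$\sqrt{p - 205} = \sqrt{4992 - 205} = \sqrt{4787}$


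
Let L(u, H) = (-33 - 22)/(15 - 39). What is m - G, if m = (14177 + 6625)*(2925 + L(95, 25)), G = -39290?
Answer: 243731245/4 ≈ 6.0933e+7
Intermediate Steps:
L(u, H) = 55/24 (L(u, H) = -55/(-24) = -55*(-1/24) = 55/24)
m = 243574085/4 (m = (14177 + 6625)*(2925 + 55/24) = 20802*(70255/24) = 243574085/4 ≈ 6.0894e+7)
m - G = 243574085/4 - 1*(-39290) = 243574085/4 + 39290 = 243731245/4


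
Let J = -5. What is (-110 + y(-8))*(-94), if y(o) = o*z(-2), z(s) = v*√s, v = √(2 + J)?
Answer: 10340 - 752*√6 ≈ 8498.0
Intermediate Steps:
v = I*√3 (v = √(2 - 5) = √(-3) = I*√3 ≈ 1.732*I)
z(s) = I*√3*√s (z(s) = (I*√3)*√s = I*√3*√s)
y(o) = -o*√6 (y(o) = o*(I*√3*√(-2)) = o*(I*√3*(I*√2)) = o*(-√6) = -o*√6)
(-110 + y(-8))*(-94) = (-110 - 1*(-8)*√6)*(-94) = (-110 + 8*√6)*(-94) = 10340 - 752*√6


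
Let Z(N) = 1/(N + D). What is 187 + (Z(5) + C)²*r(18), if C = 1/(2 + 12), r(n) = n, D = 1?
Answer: 9213/49 ≈ 188.02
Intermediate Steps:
Z(N) = 1/(1 + N) (Z(N) = 1/(N + 1) = 1/(1 + N))
C = 1/14 ≈ 0.071429
187 + (Z(5) + C)²*r(18) = 187 + (1/(1 + 5) + 1/14)²*18 = 187 + (1/6 + 1/14)²*18 = 187 + (⅙ + 1/14)²*18 = 187 + (5/21)²*18 = 187 + (25/441)*18 = 187 + 50/49 = 9213/49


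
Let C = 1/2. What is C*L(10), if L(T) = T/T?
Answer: ½ ≈ 0.50000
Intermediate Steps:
L(T) = 1
C = ½ ≈ 0.50000
C*L(10) = (½)*1 = ½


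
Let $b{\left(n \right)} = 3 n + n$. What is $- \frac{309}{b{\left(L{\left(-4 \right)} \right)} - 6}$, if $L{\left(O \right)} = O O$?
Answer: $- \frac{309}{58} \approx -5.3276$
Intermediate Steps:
$L{\left(O \right)} = O^{2}$
$b{\left(n \right)} = 4 n$
$- \frac{309}{b{\left(L{\left(-4 \right)} \right)} - 6} = - \frac{309}{4 \left(-4\right)^{2} - 6} = - \frac{309}{4 \cdot 16 - 6} = - \frac{309}{64 - 6} = - \frac{309}{58}$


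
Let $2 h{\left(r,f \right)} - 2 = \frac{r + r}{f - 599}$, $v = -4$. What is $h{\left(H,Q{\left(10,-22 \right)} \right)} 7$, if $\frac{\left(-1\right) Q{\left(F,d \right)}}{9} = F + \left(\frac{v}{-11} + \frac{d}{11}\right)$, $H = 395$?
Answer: $\frac{21504}{7417} \approx 2.8993$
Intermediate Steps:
$Q{\left(F,d \right)} = - \frac{36}{11} - 9 F - \frac{9 d}{11}$ ($Q{\left(F,d \right)} = - 9 \left(F + \left(- \frac{4}{-11} + \frac{d}{11}\right)\right) = - 9 \left(F + \left(\left(-4\right) \left(- \frac{1}{11}\right) + d \frac{1}{11}\right)\right) = - 9 \left(F + \left(\frac{4}{11} + \frac{d}{11}\right)\right) = - 9 \left(\frac{4}{11} + F + \frac{d}{11}\right) = - \frac{36}{11} - 9 F - \frac{9 d}{11}$)
$h{\left(r,f \right)} = 1 + \frac{r}{-599 + f}$ ($h{\left(r,f \right)} = 1 + \frac{\left(r + r\right) \frac{1}{f - 599}}{2} = 1 + \frac{2 r \frac{1}{-599 + f}}{2} = 1 + \frac{r}{-599 + f}$)
$h{\left(H,Q{\left(10,-22 \right)} \right)} 7 = \frac{-599 - \frac{828}{11} + 395}{-599 - \frac{828}{11}} \cdot 7 = \frac{1}{- \frac{7417}{11}} \left(- \frac{3072}{11}\right) 7 = \left(- \frac{11}{7417}\right) \left(- \frac{3072}{11}\right) 7 = \frac{3072}{7417} \cdot 7 = \frac{21504}{7417}$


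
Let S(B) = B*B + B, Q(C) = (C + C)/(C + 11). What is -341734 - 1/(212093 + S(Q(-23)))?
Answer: -2609485950046/7636015 ≈ -3.4173e+5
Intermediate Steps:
Q(C) = 2*C/(11 + C) (Q(C) = (2*C)/(11 + C) = 2*C/(11 + C))
S(B) = B + B² (S(B) = B² + B = B + B²)
-341734 - 1/(212093 + S(Q(-23))) = -341734 - 1/(212093 + (2*(-23)/(11 - 23))*(1 + 2*(-23)/(11 - 23))) = -341734 - 1/(212093 + (2*(-23)/(-12))*(1 + 2*(-23)/(-12))) = -341734 - 1/(212093 + (2*(-23)*(-1/12))*(1 + 2*(-23)*(-1/12))) = -341734 - 1/(212093 + 23*(1 + 23/6)/6) = -341734 - 1/(212093 + (23/6)*(29/6)) = -341734 - 1/(212093 + 667/36) = -341734 - 1/7636015/36 = -341734 - 1*36/7636015 = -341734 - 36/7636015 = -2609485950046/7636015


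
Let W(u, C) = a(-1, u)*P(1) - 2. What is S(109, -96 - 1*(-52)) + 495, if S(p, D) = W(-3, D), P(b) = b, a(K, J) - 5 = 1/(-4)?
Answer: 1991/4 ≈ 497.75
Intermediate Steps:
a(K, J) = 19/4 (a(K, J) = 5 + 1/(-4) = 5 - ¼ = 19/4)
W(u, C) = 11/4 (W(u, C) = (19/4)*1 - 2 = 19/4 - 2 = 11/4)
S(p, D) = 11/4
S(109, -96 - 1*(-52)) + 495 = 11/4 + 495 = 1991/4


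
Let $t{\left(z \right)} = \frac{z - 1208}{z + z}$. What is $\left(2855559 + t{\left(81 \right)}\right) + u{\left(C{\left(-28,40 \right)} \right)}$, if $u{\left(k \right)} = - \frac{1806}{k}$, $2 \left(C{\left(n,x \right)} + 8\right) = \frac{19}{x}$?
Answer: $\frac{10640653793}{3726} \approx 2.8558 \cdot 10^{6}$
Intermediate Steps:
$C{\left(n,x \right)} = -8 + \frac{19}{2 x}$ ($C{\left(n,x \right)} = -8 + \frac{19 \frac{1}{x}}{2} = -8 + \frac{19}{2 x}$)
$t{\left(z \right)} = \frac{-1208 + z}{2 z}$
$\left(2855559 + t{\left(81 \right)}\right) + u{\left(C{\left(-28,40 \right)} \right)} = \left(2855559 + \frac{-1208 + 81}{2 \cdot 81}\right) - \frac{1806}{-8 + \frac{19}{2 \cdot 40}} = \left(2855559 + \frac{1}{2} \cdot \frac{1}{81} \left(-1127\right)\right) - \frac{1806}{-8 + \frac{19}{2} \cdot \frac{1}{40}} = \left(2855559 - \frac{1127}{162}\right) - \frac{1806}{-8 + \frac{19}{80}} = \frac{462599431}{162} - \frac{1806}{- \frac{621}{80}} = \frac{462599431}{162} - - \frac{48160}{207} = \frac{462599431}{162} + \frac{48160}{207} = \frac{10640653793}{3726}$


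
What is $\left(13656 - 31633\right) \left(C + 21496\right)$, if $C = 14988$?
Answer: $-655872868$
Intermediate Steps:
$\left(13656 - 31633\right) \left(C + 21496\right) = \left(13656 - 31633\right) \left(14988 + 21496\right) = \left(-17977\right) 36484 = -655872868$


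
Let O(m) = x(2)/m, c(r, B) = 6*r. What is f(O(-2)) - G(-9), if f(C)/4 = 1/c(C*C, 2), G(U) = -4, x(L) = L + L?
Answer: 25/6 ≈ 4.1667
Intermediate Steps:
x(L) = 2*L
O(m) = 4/m (O(m) = (2*2)/m = 4/m)
f(C) = 2/(3*C²) (f(C) = 4/((6*(C*C))) = 4/((6*C²)) = 4*(1/(6*C²)) = 2/(3*C²))
f(O(-2)) - G(-9) = 2/(3*(4/(-2))²) - 1*(-4) = 2/(3*(4*(-½))²) + 4 = (⅔)/(-2)² + 4 = (⅔)*(¼) + 4 = ⅙ + 4 = 25/6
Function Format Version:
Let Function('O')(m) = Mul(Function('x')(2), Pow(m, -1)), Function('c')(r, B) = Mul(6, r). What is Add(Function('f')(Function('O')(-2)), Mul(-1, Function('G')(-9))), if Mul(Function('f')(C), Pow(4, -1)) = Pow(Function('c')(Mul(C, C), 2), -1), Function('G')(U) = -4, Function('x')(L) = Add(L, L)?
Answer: Rational(25, 6) ≈ 4.1667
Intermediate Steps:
Function('x')(L) = Mul(2, L)
Function('O')(m) = Mul(4, Pow(m, -1)) (Function('O')(m) = Mul(Mul(2, 2), Pow(m, -1)) = Mul(4, Pow(m, -1)))
Function('f')(C) = Mul(Rational(2, 3), Pow(C, -2)) (Function('f')(C) = Mul(4, Pow(Mul(6, Mul(C, C)), -1)) = Mul(4, Pow(Mul(6, Pow(C, 2)), -1)) = Mul(4, Mul(Rational(1, 6), Pow(C, -2))) = Mul(Rational(2, 3), Pow(C, -2)))
Add(Function('f')(Function('O')(-2)), Mul(-1, Function('G')(-9))) = Add(Mul(Rational(2, 3), Pow(Mul(4, Pow(-2, -1)), -2)), Mul(-1, -4)) = Add(Mul(Rational(2, 3), Pow(Mul(4, Rational(-1, 2)), -2)), 4) = Add(Mul(Rational(2, 3), Pow(-2, -2)), 4) = Add(Mul(Rational(2, 3), Rational(1, 4)), 4) = Add(Rational(1, 6), 4) = Rational(25, 6)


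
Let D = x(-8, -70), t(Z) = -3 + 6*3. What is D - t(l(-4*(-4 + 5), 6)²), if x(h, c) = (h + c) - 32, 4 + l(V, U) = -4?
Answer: -125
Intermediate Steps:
l(V, U) = -8 (l(V, U) = -4 - 4 = -8)
t(Z) = 15 (t(Z) = -3 + 18 = 15)
x(h, c) = -32 + c + h (x(h, c) = (c + h) - 32 = -32 + c + h)
D = -110 (D = -32 - 70 - 8 = -110)
D - t(l(-4*(-4 + 5), 6)²) = -110 - 1*15 = -110 - 15 = -125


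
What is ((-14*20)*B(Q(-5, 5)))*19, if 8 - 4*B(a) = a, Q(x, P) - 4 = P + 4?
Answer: 6650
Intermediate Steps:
Q(x, P) = 8 + P (Q(x, P) = 4 + (P + 4) = 4 + (4 + P) = 8 + P)
B(a) = 2 - a/4
((-14*20)*B(Q(-5, 5)))*19 = ((-14*20)*(2 - (8 + 5)/4))*19 = -280*(2 - 1/4*13)*19 = -280*(2 - 13/4)*19 = -280*(-5/4)*19 = 350*19 = 6650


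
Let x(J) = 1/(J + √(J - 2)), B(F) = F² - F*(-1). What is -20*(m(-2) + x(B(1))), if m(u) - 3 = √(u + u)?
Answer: -70 - 40*I ≈ -70.0 - 40.0*I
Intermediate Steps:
m(u) = 3 + √2*√u (m(u) = 3 + √(u + u) = 3 + √(2*u) = 3 + √2*√u)
B(F) = F + F² (B(F) = F² - (-1)*F = F² + F = F + F²)
x(J) = 1/(J + √(-2 + J))
-20*(m(-2) + x(B(1))) = -20*((3 + √2*√(-2)) + 1/(1*(1 + 1) + √(-2 + 1*(1 + 1)))) = -20*((3 + √2*(I*√2)) + 1/(1*2 + √(-2 + 1*2))) = -20*((3 + 2*I) + 1/(2 + √(-2 + 2))) = -20*((3 + 2*I) + 1/(2 + √0)) = -20*((3 + 2*I) + 1/(2 + 0)) = -20*((3 + 2*I) + 1/2) = -20*((3 + 2*I) + ½) = -20*(7/2 + 2*I) = -70 - 40*I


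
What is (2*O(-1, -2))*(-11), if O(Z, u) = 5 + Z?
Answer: -88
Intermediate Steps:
(2*O(-1, -2))*(-11) = (2*(5 - 1))*(-11) = (2*4)*(-11) = 8*(-11) = -88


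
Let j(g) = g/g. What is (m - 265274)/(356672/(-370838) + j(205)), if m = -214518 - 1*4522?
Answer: -29933672522/2361 ≈ -1.2678e+7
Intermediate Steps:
j(g) = 1
m = -219040 (m = -214518 - 4522 = -219040)
(m - 265274)/(356672/(-370838) + j(205)) = (-219040 - 265274)/(356672/(-370838) + 1) = -484314/(356672*(-1/370838) + 1) = -484314/(-178336/185419 + 1) = -484314/7083/185419 = -484314*185419/7083 = -29933672522/2361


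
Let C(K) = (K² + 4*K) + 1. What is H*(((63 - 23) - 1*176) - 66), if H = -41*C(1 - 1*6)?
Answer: 49692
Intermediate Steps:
C(K) = 1 + K² + 4*K
H = -246 (H = -41*(1 + (1 - 1*6)² + 4*(1 - 1*6)) = -41*(1 + (1 - 6)² + 4*(1 - 6)) = -41*(1 + (-5)² + 4*(-5)) = -41*(1 + 25 - 20) = -41*6 = -246)
H*(((63 - 23) - 1*176) - 66) = -246*(((63 - 23) - 1*176) - 66) = -246*((40 - 176) - 66) = -246*(-136 - 66) = -246*(-202) = 49692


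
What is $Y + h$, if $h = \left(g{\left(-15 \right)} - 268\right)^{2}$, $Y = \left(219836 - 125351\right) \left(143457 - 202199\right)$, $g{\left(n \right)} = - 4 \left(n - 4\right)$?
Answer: $-5550201006$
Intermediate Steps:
$g{\left(n \right)} = 16 - 4 n$ ($g{\left(n \right)} = - 4 \left(-4 + n\right) = 16 - 4 n$)
$Y = -5550237870$ ($Y = 94485 \left(-58742\right) = -5550237870$)
$h = 36864$ ($h = \left(\left(16 - -60\right) - 268\right)^{2} = \left(\left(16 + 60\right) - 268\right)^{2} = \left(76 - 268\right)^{2} = \left(-192\right)^{2} = 36864$)
$Y + h = -5550237870 + 36864 = -5550201006$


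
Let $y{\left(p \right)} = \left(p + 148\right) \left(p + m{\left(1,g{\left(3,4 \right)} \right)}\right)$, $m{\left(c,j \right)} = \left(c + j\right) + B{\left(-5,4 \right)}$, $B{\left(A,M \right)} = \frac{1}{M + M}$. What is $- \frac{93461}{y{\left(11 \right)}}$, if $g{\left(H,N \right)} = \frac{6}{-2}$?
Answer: $- \frac{747688}{11607} \approx -64.417$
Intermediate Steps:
$g{\left(H,N \right)} = -3$ ($g{\left(H,N \right)} = 6 \left(- \frac{1}{2}\right) = -3$)
$B{\left(A,M \right)} = \frac{1}{2 M}$
$m{\left(c,j \right)} = \frac{1}{8} + c + j$ ($m{\left(c,j \right)} = \left(c + j\right) + \frac{1}{2 \cdot 4} = \left(c + j\right) + \frac{1}{2} \cdot \frac{1}{4} = \left(c + j\right) + \frac{1}{8} = \frac{1}{8} + c + j$)
$y{\left(p \right)} = \left(148 + p\right) \left(- \frac{15}{8} + p\right)$ ($y{\left(p \right)} = \left(p + 148\right) \left(p + \left(\frac{1}{8} + 1 - 3\right)\right) = \left(148 + p\right) \left(p - \frac{15}{8}\right) = \left(148 + p\right) \left(- \frac{15}{8} + p\right)$)
$- \frac{93461}{y{\left(11 \right)}} = - \frac{93461}{- \frac{555}{2} + 11^{2} + \frac{1169}{8} \cdot 11} = - \frac{93461}{- \frac{555}{2} + 121 + \frac{12859}{8}} = - \frac{93461}{\frac{11607}{8}} = \left(-93461\right) \frac{8}{11607} = - \frac{747688}{11607}$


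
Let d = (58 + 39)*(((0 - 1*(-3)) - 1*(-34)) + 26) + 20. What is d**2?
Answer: 37589161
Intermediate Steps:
d = 6131 (d = 97*(((0 + 3) + 34) + 26) + 20 = 97*((3 + 34) + 26) + 20 = 97*(37 + 26) + 20 = 97*63 + 20 = 6111 + 20 = 6131)
d**2 = 6131**2 = 37589161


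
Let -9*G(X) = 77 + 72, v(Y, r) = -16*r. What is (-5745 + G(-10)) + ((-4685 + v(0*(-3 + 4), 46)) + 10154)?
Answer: -9257/9 ≈ -1028.6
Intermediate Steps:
G(X) = -149/9 (G(X) = -(77 + 72)/9 = -⅑*149 = -149/9)
(-5745 + G(-10)) + ((-4685 + v(0*(-3 + 4), 46)) + 10154) = (-5745 - 149/9) + ((-4685 - 16*46) + 10154) = -51854/9 + ((-4685 - 736) + 10154) = -51854/9 + (-5421 + 10154) = -51854/9 + 4733 = -9257/9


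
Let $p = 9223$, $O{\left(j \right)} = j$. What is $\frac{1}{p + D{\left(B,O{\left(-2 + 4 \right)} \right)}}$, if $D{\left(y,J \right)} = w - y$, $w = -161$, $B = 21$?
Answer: $\frac{1}{9041} \approx 0.00011061$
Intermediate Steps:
$D{\left(y,J \right)} = -161 - y$
$\frac{1}{p + D{\left(B,O{\left(-2 + 4 \right)} \right)}} = \frac{1}{9223 - 182} = \frac{1}{9041}$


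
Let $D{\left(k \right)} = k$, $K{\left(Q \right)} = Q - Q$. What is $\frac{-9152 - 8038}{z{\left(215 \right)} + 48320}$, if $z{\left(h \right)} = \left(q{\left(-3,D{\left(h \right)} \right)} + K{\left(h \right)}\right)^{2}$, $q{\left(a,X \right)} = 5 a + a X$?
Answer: $- \frac{1719}{48392} \approx -0.035522$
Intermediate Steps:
$K{\left(Q \right)} = 0$
$q{\left(a,X \right)} = 5 a + X a$
$z{\left(h \right)} = \left(-15 - 3 h\right)^{2}$ ($z{\left(h \right)} = \left(- 3 \left(5 + h\right) + 0\right)^{2} = \left(\left(-15 - 3 h\right) + 0\right)^{2} = \left(-15 - 3 h\right)^{2}$)
$\frac{-9152 - 8038}{z{\left(215 \right)} + 48320} = \frac{-9152 - 8038}{9 \left(5 + 215\right)^{2} + 48320} = - \frac{17190}{9 \cdot 220^{2} + 48320} = - \frac{17190}{9 \cdot 48400 + 48320} = - \frac{17190}{435600 + 48320} = - \frac{17190}{483920} = \left(-17190\right) \frac{1}{483920} = - \frac{1719}{48392}$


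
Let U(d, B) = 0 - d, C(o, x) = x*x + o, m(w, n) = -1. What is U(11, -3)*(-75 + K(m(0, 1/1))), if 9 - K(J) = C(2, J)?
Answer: 759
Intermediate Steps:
C(o, x) = o + x² (C(o, x) = x² + o = o + x²)
U(d, B) = -d
K(J) = 7 - J² (K(J) = 9 - (2 + J²) = 9 + (-2 - J²) = 7 - J²)
U(11, -3)*(-75 + K(m(0, 1/1))) = (-1*11)*(-75 + (7 - 1*(-1)²)) = -11*(-75 + (7 - 1*1)) = -11*(-75 + (7 - 1)) = -11*(-75 + 6) = -11*(-69) = 759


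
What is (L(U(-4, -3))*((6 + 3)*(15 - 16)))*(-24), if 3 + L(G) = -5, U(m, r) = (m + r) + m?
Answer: -1728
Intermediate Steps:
U(m, r) = r + 2*m
L(G) = -8 (L(G) = -3 - 5 = -8)
(L(U(-4, -3))*((6 + 3)*(15 - 16)))*(-24) = -8*(6 + 3)*(15 - 16)*(-24) = -72*(-1)*(-24) = -8*(-9)*(-24) = 72*(-24) = -1728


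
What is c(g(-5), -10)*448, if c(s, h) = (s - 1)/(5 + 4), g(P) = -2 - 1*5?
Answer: -3584/9 ≈ -398.22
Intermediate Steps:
g(P) = -7 (g(P) = -2 - 5 = -7)
c(s, h) = -⅑ + s/9 (c(s, h) = (-1 + s)/9 = (-1 + s)*(⅑) = -⅑ + s/9)
c(g(-5), -10)*448 = (-⅑ + (⅑)*(-7))*448 = (-⅑ - 7/9)*448 = -8/9*448 = -3584/9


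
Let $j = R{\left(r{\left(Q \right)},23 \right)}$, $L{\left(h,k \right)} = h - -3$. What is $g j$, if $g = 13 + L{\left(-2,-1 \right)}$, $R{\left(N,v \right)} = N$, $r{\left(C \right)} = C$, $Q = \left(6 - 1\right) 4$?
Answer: $280$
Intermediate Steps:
$Q = 20$ ($Q = 5 \cdot 4 = 20$)
$L{\left(h,k \right)} = 3 + h$ ($L{\left(h,k \right)} = h + 3 = 3 + h$)
$j = 20$
$g = 14$ ($g = 13 + \left(3 - 2\right) = 13 + 1 = 14$)
$g j = 14 \cdot 20 = 280$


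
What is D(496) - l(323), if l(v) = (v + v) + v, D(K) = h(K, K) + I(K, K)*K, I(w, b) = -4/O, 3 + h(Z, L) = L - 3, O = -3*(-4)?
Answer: -1933/3 ≈ -644.33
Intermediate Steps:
O = 12
h(Z, L) = -6 + L (h(Z, L) = -3 + (L - 3) = -3 + (-3 + L) = -6 + L)
I(w, b) = -⅓ (I(w, b) = -4/12 = -4*1/12 = -⅓)
D(K) = -6 + 2*K/3 (D(K) = (-6 + K) - K/3 = -6 + 2*K/3)
l(v) = 3*v (l(v) = 2*v + v = 3*v)
D(496) - l(323) = (-6 + (⅔)*496) - 3*323 = (-6 + 992/3) - 1*969 = 974/3 - 969 = -1933/3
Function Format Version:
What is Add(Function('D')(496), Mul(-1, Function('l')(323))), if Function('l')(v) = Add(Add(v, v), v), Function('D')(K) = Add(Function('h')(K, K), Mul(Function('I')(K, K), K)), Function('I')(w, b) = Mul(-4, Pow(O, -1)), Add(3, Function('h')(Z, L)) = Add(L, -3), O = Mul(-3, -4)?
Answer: Rational(-1933, 3) ≈ -644.33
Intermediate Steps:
O = 12
Function('h')(Z, L) = Add(-6, L) (Function('h')(Z, L) = Add(-3, Add(L, -3)) = Add(-3, Add(-3, L)) = Add(-6, L))
Function('I')(w, b) = Rational(-1, 3) (Function('I')(w, b) = Mul(-4, Pow(12, -1)) = Mul(-4, Rational(1, 12)) = Rational(-1, 3))
Function('D')(K) = Add(-6, Mul(Rational(2, 3), K)) (Function('D')(K) = Add(Add(-6, K), Mul(Rational(-1, 3), K)) = Add(-6, Mul(Rational(2, 3), K)))
Function('l')(v) = Mul(3, v) (Function('l')(v) = Add(Mul(2, v), v) = Mul(3, v))
Add(Function('D')(496), Mul(-1, Function('l')(323))) = Add(Add(-6, Mul(Rational(2, 3), 496)), Mul(-1, Mul(3, 323))) = Add(Add(-6, Rational(992, 3)), Mul(-1, 969)) = Add(Rational(974, 3), -969) = Rational(-1933, 3)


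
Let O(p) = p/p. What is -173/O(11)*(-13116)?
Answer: 2269068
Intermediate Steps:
O(p) = 1
-173/O(11)*(-13116) = -173/1*(-13116) = -173*1*(-13116) = -173*(-13116) = 2269068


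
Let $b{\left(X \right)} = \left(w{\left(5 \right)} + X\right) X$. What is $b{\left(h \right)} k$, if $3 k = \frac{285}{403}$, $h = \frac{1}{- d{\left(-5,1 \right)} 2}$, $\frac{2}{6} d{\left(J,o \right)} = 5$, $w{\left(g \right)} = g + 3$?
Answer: $- \frac{4541}{72540} \approx -0.0626$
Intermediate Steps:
$w{\left(g \right)} = 3 + g$
$d{\left(J,o \right)} = 15$ ($d{\left(J,o \right)} = 3 \cdot 5 = 15$)
$h = - \frac{1}{30}$ ($h = \frac{1}{\left(-1\right) 15 \cdot 2} = \frac{1}{\left(-15\right) 2} = \frac{1}{-30} = - \frac{1}{30} \approx -0.033333$)
$b{\left(X \right)} = X \left(8 + X\right)$ ($b{\left(X \right)} = \left(\left(3 + 5\right) + X\right) X = \left(8 + X\right) X = X \left(8 + X\right)$)
$k = \frac{95}{403}$ ($k = \frac{285 \cdot \frac{1}{403}}{3} = \frac{1}{3} \cdot \frac{285}{403} = \frac{95}{403} \approx 0.23573$)
$b{\left(h \right)} k = - \frac{8 - \frac{1}{30}}{30} \cdot \frac{95}{403} = \left(- \frac{1}{30}\right) \frac{239}{30} \cdot \frac{95}{403} = \left(- \frac{239}{900}\right) \frac{95}{403} = - \frac{4541}{72540}$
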